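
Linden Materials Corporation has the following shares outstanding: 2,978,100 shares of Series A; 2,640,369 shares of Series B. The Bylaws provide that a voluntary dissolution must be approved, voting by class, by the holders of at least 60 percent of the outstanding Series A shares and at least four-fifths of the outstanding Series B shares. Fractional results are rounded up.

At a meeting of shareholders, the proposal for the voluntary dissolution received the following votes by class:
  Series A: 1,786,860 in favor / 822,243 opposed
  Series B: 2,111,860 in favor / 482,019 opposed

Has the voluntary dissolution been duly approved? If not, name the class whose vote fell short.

Series A: 3/5 of 2978100 = 1786860; 1,786,860 required, 1,786,860 in favor — approved.
Series B: 4/5 of 2640369 = 2112295.20, rounded up to 2112296; 2,112,296 required, 2,111,860 in favor — not approved.

Not approved — the Series B shares did not give the required vote.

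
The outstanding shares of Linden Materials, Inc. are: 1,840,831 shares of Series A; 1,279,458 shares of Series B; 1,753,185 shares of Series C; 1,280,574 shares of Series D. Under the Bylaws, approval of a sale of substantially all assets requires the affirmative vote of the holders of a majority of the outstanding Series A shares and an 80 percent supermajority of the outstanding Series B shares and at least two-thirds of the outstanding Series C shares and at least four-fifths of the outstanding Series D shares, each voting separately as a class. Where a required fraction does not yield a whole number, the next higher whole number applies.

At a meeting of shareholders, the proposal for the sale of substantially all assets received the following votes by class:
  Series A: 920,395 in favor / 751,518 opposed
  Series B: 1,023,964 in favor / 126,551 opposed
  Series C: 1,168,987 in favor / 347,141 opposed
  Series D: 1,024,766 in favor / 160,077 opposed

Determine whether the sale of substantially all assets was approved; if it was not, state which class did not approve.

Not approved — the Series A shares did not give the required vote.

Series A: a majority of 1840831 is 920416; 920,416 required, 920,395 in favor — not approved.
Series B: 4/5 of 1279458 = 1023566.40, rounded up to 1023567; 1,023,567 required, 1,023,964 in favor — approved.
Series C: 2/3 of 1753185 = 1168790; 1,168,790 required, 1,168,987 in favor — approved.
Series D: 4/5 of 1280574 = 1024459.20, rounded up to 1024460; 1,024,460 required, 1,024,766 in favor — approved.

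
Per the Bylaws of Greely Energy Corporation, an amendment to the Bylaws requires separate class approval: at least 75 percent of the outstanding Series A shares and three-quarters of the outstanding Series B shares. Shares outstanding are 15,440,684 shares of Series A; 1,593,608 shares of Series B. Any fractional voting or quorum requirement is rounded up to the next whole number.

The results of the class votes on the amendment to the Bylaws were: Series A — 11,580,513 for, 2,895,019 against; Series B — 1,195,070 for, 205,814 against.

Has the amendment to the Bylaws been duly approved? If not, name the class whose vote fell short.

Not approved — the Series B shares did not give the required vote.

Series A: 3/4 of 15440684 = 11580513; 11,580,513 required, 11,580,513 in favor — approved.
Series B: 3/4 of 1593608 = 1195206; 1,195,206 required, 1,195,070 in favor — not approved.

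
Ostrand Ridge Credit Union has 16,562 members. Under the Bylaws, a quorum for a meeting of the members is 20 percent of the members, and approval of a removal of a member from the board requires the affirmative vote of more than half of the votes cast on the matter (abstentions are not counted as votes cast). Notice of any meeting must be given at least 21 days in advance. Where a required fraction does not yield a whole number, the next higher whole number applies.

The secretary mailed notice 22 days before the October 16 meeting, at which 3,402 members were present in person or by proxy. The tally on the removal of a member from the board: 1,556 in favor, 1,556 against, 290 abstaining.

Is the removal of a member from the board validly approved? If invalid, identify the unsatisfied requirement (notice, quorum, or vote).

Notice: 22 days given; 21 required. Satisfied.
Quorum: 20% of 16,562 = 3,312.40, rounded up to 3,313; 3,402 present. Satisfied.
Vote: requires a majority of the votes cast (3,402 − 290 abstaining = 3,112); a majority of 3112 is 1557, so 1,557 needed; 1,556 in favor. Not satisfied.

Invalid — vote requirement not satisfied.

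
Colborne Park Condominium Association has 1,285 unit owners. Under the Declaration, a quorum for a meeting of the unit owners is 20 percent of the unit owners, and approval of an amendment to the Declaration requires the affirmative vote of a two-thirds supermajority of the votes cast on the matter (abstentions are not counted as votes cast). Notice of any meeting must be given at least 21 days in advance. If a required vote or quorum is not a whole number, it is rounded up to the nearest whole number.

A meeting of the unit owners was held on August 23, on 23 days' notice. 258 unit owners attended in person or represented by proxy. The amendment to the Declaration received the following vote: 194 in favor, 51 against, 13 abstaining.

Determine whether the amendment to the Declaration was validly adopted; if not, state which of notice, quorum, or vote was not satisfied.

Notice: 23 days given; 21 required. Satisfied.
Quorum: 20% of 1,285 = 257; 258 present. Satisfied.
Vote: requires two-thirds of the votes cast (258 − 13 abstaining = 245); 2/3 of 245 = 163.33, rounded up to 164, so 164 needed; 194 in favor. Satisfied.

Valid — all requirements satisfied.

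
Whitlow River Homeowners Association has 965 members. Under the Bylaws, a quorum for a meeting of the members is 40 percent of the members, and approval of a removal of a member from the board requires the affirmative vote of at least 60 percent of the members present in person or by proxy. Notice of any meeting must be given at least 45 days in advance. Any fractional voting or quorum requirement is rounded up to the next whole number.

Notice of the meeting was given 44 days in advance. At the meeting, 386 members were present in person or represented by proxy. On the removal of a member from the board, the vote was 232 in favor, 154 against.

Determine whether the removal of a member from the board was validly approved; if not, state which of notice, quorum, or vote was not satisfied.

Notice: 44 days given; 45 required. Not satisfied.
Quorum: 40% of 965 = 386; 386 present. Satisfied.
Vote: requires three-fifths of those present (386); 3/5 of 386 = 231.60, rounded up to 232, so 232 needed; 232 in favor. Satisfied.

Invalid — notice requirement not satisfied.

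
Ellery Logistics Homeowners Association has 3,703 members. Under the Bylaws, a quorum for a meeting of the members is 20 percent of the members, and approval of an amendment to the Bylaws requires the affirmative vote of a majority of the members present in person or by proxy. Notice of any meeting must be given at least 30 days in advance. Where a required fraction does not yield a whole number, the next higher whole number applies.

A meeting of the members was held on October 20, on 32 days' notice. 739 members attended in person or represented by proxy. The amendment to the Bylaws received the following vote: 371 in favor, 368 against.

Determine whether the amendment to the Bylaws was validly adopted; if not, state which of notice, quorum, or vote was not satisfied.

Notice: 32 days given; 30 required. Satisfied.
Quorum: 20% of 3,703 = 740.60, rounded up to 741; 739 present. Not satisfied.
Vote: requires a majority of those present (739); a majority of 739 is 370, so 370 needed; 371 in favor. Satisfied.

Invalid — quorum requirement not satisfied.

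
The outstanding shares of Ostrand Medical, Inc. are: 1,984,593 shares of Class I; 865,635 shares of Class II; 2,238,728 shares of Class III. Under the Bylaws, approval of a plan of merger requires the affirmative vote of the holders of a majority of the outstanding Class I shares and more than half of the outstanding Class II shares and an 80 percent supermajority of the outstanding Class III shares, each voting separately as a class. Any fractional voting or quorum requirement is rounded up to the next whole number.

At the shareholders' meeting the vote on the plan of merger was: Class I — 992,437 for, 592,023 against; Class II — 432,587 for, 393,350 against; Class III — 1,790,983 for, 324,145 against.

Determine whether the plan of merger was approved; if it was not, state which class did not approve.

Not approved — the Class II shares did not give the required vote.

Class I: a majority of 1984593 is 992297; 992,297 required, 992,437 in favor — approved.
Class II: a majority of 865635 is 432818; 432,818 required, 432,587 in favor — not approved.
Class III: 4/5 of 2238728 = 1790982.40, rounded up to 1790983; 1,790,983 required, 1,790,983 in favor — approved.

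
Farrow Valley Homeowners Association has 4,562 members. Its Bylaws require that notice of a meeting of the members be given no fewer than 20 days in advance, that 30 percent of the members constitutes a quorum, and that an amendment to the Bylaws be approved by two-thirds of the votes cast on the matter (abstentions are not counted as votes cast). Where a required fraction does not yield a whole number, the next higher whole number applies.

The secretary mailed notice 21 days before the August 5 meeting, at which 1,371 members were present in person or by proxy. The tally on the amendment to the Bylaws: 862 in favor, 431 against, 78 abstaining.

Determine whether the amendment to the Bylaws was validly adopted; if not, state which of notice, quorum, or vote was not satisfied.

Notice: 21 days given; 20 required. Satisfied.
Quorum: 30% of 4,562 = 1,368.60, rounded up to 1,369; 1,371 present. Satisfied.
Vote: requires two-thirds of the votes cast (1,371 − 78 abstaining = 1,293); 2/3 of 1293 = 862, so 862 needed; 862 in favor. Satisfied.

Valid — all requirements satisfied.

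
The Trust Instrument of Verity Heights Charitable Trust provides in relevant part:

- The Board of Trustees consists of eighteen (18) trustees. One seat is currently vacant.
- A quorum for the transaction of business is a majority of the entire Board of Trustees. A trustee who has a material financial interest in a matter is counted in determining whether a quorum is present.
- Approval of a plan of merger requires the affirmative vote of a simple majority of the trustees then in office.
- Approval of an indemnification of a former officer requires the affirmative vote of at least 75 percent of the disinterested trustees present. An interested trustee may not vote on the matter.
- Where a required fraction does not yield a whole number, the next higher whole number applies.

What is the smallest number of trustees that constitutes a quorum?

10

A majority of 18 is 10.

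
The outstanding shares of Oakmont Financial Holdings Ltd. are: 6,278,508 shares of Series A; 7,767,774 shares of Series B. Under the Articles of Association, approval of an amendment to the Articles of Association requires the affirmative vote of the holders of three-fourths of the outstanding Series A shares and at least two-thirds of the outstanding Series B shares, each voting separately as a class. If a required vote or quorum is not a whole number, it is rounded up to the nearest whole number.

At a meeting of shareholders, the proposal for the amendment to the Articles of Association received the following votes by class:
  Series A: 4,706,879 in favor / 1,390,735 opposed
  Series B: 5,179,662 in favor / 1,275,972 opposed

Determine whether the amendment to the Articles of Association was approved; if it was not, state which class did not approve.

Not approved — the Series A shares did not give the required vote.

Series A: 3/4 of 6278508 = 4708881; 4,708,881 required, 4,706,879 in favor — not approved.
Series B: 2/3 of 7767774 = 5178516; 5,178,516 required, 5,179,662 in favor — approved.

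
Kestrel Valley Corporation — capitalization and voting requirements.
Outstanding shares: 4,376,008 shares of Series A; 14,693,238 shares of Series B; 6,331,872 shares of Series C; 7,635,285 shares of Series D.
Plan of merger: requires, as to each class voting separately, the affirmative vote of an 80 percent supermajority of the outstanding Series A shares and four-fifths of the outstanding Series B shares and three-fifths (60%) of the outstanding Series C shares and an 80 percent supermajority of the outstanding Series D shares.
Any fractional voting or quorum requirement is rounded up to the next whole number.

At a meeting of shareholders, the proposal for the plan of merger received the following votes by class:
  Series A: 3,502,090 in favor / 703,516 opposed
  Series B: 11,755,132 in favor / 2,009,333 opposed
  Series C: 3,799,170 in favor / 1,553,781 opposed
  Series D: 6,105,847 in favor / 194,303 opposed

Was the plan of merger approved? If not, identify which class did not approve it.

Series A: 4/5 of 4376008 = 3500806.40, rounded up to 3500807; 3,500,807 required, 3,502,090 in favor — approved.
Series B: 4/5 of 14693238 = 11754590.40, rounded up to 11754591; 11,754,591 required, 11,755,132 in favor — approved.
Series C: 3/5 of 6331872 = 3799123.20, rounded up to 3799124; 3,799,124 required, 3,799,170 in favor — approved.
Series D: 4/5 of 7635285 = 6108228; 6,108,228 required, 6,105,847 in favor — not approved.

Not approved — the Series D shares did not give the required vote.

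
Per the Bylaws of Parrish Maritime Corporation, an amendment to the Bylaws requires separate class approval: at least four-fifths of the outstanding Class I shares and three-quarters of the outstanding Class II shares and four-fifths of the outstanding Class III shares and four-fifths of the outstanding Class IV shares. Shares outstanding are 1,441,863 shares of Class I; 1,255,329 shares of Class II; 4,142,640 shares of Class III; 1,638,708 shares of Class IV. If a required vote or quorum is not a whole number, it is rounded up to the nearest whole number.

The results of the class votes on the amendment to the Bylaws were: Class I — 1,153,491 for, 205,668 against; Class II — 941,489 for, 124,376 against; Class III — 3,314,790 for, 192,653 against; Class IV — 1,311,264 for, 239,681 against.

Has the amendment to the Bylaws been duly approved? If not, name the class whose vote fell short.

Not approved — the Class II shares did not give the required vote.

Class I: 4/5 of 1441863 = 1153490.40, rounded up to 1153491; 1,153,491 required, 1,153,491 in favor — approved.
Class II: 3/4 of 1255329 = 941496.75, rounded up to 941497; 941,497 required, 941,489 in favor — not approved.
Class III: 4/5 of 4142640 = 3314112; 3,314,112 required, 3,314,790 in favor — approved.
Class IV: 4/5 of 1638708 = 1310966.40, rounded up to 1310967; 1,310,967 required, 1,311,264 in favor — approved.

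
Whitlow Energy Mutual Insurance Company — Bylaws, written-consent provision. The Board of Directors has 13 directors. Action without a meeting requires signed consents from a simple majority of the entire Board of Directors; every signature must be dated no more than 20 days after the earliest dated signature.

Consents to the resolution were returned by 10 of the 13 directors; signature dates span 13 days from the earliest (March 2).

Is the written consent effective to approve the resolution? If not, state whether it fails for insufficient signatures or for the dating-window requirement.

Effective — both the signature and dating-window requirements are satisfied.

Signatures required: a simple majority of 13 — a majority of 13 is 7, so 7 needed; 10 signed. Sufficient.
Dating window: the latest signature is 13 days after the earliest; the limit is 20 days. Within the window.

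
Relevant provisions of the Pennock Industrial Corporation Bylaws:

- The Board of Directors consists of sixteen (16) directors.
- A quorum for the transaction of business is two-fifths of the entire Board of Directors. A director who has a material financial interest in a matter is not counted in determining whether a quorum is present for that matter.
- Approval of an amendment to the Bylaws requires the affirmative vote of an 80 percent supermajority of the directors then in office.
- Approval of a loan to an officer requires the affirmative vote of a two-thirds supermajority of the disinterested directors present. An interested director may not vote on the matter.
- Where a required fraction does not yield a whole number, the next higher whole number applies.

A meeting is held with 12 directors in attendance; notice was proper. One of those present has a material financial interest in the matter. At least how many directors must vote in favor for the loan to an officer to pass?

The loan to an officer requires two-thirds of the disinterested directors present (12 − 1 = 11).
2/3 of 11 = 7.33, rounded up to 8.

8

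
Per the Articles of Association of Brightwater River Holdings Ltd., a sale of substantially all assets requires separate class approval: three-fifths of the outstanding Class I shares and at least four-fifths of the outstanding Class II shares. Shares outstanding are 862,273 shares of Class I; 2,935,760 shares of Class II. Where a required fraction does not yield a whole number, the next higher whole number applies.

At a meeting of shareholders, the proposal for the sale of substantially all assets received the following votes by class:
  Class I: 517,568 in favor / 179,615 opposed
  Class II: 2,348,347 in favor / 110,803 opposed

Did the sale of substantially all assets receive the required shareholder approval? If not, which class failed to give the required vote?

Not approved — the Class II shares did not give the required vote.

Class I: 3/5 of 862273 = 517363.80, rounded up to 517364; 517,364 required, 517,568 in favor — approved.
Class II: 4/5 of 2935760 = 2348608; 2,348,608 required, 2,348,347 in favor — not approved.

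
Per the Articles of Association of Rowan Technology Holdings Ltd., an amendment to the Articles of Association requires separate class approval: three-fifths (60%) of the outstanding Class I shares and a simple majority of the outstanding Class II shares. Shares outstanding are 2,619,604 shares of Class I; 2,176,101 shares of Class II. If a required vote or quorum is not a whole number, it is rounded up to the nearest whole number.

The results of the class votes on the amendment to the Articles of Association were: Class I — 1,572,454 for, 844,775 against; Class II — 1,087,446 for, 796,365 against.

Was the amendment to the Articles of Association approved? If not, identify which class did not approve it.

Not approved — the Class II shares did not give the required vote.

Class I: 3/5 of 2619604 = 1571762.40, rounded up to 1571763; 1,571,763 required, 1,572,454 in favor — approved.
Class II: a majority of 2176101 is 1088051; 1,088,051 required, 1,087,446 in favor — not approved.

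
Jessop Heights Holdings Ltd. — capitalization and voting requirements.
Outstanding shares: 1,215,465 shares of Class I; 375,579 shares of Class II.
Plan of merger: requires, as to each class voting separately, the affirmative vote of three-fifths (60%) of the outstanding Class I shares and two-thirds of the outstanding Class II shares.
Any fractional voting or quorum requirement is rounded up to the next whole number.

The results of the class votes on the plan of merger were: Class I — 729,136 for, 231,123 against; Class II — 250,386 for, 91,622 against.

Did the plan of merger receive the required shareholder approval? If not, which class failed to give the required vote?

Not approved — the Class I shares did not give the required vote.

Class I: 3/5 of 1215465 = 729279; 729,279 required, 729,136 in favor — not approved.
Class II: 2/3 of 375579 = 250386; 250,386 required, 250,386 in favor — approved.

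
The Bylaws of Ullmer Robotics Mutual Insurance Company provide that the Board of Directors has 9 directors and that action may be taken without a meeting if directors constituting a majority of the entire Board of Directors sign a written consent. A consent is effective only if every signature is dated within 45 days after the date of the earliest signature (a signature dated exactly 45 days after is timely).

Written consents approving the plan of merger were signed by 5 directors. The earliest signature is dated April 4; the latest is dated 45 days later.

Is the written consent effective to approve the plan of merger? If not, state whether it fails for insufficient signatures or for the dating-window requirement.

Effective — both the signature and dating-window requirements are satisfied.

Signatures required: a majority of 9 — a majority of 9 is 5, so 5 needed; 5 signed. Sufficient.
Dating window: the latest signature is 45 days after the earliest; the limit is 45 days. Within the window.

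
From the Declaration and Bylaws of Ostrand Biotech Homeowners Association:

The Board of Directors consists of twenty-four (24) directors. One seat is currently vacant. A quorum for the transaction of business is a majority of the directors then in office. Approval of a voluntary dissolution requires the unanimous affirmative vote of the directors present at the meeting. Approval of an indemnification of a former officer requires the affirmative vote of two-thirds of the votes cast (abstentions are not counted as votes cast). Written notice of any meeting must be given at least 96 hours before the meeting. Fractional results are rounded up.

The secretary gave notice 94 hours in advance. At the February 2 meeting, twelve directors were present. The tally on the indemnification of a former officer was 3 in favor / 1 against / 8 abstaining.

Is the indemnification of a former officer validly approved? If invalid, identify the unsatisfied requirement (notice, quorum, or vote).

Notice: 94 hours given; 96 required (94 < 96). Not satisfied.
Quorum: 12 present; quorum is 12. Satisfied.
Vote: the indemnification of a former officer requires two-thirds of the votes cast (12 present − 8 abstaining = 4). 2/3 of 4 = 2.67, rounded up to 3, so 3 affirmative votes are needed; 3 voted in favor. Satisfied.

Invalid — notice requirement not satisfied.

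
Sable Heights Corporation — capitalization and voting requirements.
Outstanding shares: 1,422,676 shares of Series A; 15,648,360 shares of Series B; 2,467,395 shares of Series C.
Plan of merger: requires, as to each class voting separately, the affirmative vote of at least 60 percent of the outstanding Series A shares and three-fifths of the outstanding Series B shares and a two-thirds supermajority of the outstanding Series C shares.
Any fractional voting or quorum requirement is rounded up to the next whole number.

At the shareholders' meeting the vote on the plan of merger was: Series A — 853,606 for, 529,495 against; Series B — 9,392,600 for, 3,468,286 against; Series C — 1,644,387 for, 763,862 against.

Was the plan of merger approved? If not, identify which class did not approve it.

Series A: 3/5 of 1422676 = 853605.60, rounded up to 853606; 853,606 required, 853,606 in favor — approved.
Series B: 3/5 of 15648360 = 9389016; 9,389,016 required, 9,392,600 in favor — approved.
Series C: 2/3 of 2467395 = 1644930; 1,644,930 required, 1,644,387 in favor — not approved.

Not approved — the Series C shares did not give the required vote.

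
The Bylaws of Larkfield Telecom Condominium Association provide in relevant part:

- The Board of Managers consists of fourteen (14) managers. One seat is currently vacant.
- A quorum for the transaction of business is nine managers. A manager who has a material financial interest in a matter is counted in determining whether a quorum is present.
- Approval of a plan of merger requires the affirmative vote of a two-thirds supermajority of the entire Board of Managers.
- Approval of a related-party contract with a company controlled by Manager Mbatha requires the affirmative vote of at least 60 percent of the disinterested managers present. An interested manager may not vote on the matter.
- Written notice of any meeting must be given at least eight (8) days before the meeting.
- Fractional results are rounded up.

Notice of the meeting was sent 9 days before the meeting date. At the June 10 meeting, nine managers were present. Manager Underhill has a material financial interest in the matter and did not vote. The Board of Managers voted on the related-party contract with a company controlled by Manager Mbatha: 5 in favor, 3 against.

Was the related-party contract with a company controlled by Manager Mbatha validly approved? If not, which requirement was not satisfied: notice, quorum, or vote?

Valid — all requirements satisfied.

Notice: 9 days given; 8 required (9 ≥ 8). Satisfied.
Quorum: 9 present (interested managers count toward quorum); quorum is 9. Satisfied.
Vote: the related-party contract with a company controlled by Manager Mbatha requires three-fifths of the disinterested managers present (9 − 1 = 8). 3/5 of 8 = 4.80, rounded up to 5, so 5 affirmative votes are needed; 5 voted in favor. Satisfied.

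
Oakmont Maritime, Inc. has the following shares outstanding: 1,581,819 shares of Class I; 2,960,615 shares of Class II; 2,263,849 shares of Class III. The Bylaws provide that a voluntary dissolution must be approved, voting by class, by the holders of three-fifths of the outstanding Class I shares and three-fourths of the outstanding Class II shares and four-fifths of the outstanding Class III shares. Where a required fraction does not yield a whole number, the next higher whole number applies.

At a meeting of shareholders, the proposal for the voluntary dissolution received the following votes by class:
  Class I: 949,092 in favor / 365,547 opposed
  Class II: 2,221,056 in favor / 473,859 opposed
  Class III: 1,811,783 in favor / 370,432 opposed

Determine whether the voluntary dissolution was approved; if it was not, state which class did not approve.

Class I: 3/5 of 1581819 = 949091.40, rounded up to 949092; 949,092 required, 949,092 in favor — approved.
Class II: 3/4 of 2960615 = 2220461.25, rounded up to 2220462; 2,220,462 required, 2,221,056 in favor — approved.
Class III: 4/5 of 2263849 = 1811079.20, rounded up to 1811080; 1,811,080 required, 1,811,783 in favor — approved.

Approved — every class gave the required vote.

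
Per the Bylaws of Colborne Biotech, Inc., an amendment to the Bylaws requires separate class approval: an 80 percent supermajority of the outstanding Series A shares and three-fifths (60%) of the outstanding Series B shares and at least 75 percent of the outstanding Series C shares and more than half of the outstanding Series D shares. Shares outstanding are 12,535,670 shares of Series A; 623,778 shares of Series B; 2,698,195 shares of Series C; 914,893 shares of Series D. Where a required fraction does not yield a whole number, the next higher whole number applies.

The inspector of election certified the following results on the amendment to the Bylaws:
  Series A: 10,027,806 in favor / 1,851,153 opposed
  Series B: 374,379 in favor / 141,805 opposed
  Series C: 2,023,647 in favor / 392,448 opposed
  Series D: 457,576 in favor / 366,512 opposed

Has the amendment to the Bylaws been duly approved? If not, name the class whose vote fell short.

Not approved — the Series A shares did not give the required vote.

Series A: 4/5 of 12535670 = 10028536; 10,028,536 required, 10,027,806 in favor — not approved.
Series B: 3/5 of 623778 = 374266.80, rounded up to 374267; 374,267 required, 374,379 in favor — approved.
Series C: 3/4 of 2698195 = 2023646.25, rounded up to 2023647; 2,023,647 required, 2,023,647 in favor — approved.
Series D: a majority of 914893 is 457447; 457,447 required, 457,576 in favor — approved.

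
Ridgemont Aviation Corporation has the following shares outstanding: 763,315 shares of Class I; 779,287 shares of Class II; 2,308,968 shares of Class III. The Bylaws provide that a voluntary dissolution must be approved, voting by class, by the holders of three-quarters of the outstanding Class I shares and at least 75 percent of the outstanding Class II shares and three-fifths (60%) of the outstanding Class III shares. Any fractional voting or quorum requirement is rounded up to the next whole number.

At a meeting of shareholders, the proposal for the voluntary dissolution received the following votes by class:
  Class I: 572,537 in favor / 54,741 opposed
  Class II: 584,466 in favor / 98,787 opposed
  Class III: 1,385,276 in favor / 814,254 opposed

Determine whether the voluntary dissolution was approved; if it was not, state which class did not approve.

Class I: 3/4 of 763315 = 572486.25, rounded up to 572487; 572,487 required, 572,537 in favor — approved.
Class II: 3/4 of 779287 = 584465.25, rounded up to 584466; 584,466 required, 584,466 in favor — approved.
Class III: 3/5 of 2308968 = 1385380.80, rounded up to 1385381; 1,385,381 required, 1,385,276 in favor — not approved.

Not approved — the Class III shares did not give the required vote.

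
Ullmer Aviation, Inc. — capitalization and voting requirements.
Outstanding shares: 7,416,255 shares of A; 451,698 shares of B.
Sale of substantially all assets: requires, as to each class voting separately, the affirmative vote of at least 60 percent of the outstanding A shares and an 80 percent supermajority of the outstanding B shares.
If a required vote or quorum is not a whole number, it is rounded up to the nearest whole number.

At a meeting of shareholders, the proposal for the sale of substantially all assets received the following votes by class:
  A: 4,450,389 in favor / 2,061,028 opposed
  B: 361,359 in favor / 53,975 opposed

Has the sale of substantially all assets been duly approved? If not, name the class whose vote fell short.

Approved — every class gave the required vote.

A: 3/5 of 7416255 = 4449753; 4,449,753 required, 4,450,389 in favor — approved.
B: 4/5 of 451698 = 361358.40, rounded up to 361359; 361,359 required, 361,359 in favor — approved.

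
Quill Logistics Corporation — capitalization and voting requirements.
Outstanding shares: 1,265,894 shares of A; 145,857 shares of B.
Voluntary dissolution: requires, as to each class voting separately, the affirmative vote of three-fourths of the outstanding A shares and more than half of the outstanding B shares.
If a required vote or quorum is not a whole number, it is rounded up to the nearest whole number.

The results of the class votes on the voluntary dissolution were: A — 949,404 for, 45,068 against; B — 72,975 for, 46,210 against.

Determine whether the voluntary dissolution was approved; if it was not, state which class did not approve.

A: 3/4 of 1265894 = 949420.50, rounded up to 949421; 949,421 required, 949,404 in favor — not approved.
B: a majority of 145857 is 72929; 72,929 required, 72,975 in favor — approved.

Not approved — the A shares did not give the required vote.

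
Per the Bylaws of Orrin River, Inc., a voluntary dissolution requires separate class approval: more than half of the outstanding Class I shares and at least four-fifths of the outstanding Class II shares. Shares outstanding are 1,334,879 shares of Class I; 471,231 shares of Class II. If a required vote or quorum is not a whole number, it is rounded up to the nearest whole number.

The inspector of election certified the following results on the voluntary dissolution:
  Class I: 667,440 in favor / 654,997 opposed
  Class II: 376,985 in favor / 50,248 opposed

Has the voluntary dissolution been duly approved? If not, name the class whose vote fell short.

Approved — every class gave the required vote.

Class I: a majority of 1334879 is 667440; 667,440 required, 667,440 in favor — approved.
Class II: 4/5 of 471231 = 376984.80, rounded up to 376985; 376,985 required, 376,985 in favor — approved.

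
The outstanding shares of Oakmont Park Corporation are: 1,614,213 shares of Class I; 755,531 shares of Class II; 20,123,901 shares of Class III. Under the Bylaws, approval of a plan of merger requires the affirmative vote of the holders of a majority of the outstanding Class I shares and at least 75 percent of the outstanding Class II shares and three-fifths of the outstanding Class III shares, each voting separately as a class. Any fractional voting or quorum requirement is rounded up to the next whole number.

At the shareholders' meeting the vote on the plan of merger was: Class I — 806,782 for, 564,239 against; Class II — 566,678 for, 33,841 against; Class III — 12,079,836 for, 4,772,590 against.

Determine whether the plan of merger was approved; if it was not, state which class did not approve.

Class I: a majority of 1614213 is 807107; 807,107 required, 806,782 in favor — not approved.
Class II: 3/4 of 755531 = 566648.25, rounded up to 566649; 566,649 required, 566,678 in favor — approved.
Class III: 3/5 of 20123901 = 12074340.60, rounded up to 12074341; 12,074,341 required, 12,079,836 in favor — approved.

Not approved — the Class I shares did not give the required vote.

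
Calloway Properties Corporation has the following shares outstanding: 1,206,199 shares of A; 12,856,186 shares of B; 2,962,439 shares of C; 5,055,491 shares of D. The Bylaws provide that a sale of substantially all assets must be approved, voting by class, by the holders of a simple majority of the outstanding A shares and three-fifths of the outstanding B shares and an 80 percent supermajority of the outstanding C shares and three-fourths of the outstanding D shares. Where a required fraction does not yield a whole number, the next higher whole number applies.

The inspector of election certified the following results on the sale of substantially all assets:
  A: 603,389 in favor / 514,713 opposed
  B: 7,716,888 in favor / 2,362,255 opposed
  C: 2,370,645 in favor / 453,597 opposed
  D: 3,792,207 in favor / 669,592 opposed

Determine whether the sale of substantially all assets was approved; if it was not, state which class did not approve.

A: a majority of 1206199 is 603100; 603,100 required, 603,389 in favor — approved.
B: 3/5 of 12856186 = 7713711.60, rounded up to 7713712; 7,713,712 required, 7,716,888 in favor — approved.
C: 4/5 of 2962439 = 2369951.20, rounded up to 2369952; 2,369,952 required, 2,370,645 in favor — approved.
D: 3/4 of 5055491 = 3791618.25, rounded up to 3791619; 3,791,619 required, 3,792,207 in favor — approved.

Approved — every class gave the required vote.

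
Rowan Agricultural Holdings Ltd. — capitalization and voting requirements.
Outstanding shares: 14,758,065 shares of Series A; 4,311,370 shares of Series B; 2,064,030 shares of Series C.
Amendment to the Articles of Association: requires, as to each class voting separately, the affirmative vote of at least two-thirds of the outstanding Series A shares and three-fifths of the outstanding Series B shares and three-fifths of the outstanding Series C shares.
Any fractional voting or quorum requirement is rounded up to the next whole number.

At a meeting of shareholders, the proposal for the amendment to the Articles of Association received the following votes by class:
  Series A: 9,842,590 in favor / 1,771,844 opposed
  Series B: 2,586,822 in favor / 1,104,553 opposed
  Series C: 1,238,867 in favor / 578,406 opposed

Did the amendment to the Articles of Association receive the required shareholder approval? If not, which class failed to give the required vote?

Approved — every class gave the required vote.

Series A: 2/3 of 14758065 = 9838710; 9,838,710 required, 9,842,590 in favor — approved.
Series B: 3/5 of 4311370 = 2586822; 2,586,822 required, 2,586,822 in favor — approved.
Series C: 3/5 of 2064030 = 1238418; 1,238,418 required, 1,238,867 in favor — approved.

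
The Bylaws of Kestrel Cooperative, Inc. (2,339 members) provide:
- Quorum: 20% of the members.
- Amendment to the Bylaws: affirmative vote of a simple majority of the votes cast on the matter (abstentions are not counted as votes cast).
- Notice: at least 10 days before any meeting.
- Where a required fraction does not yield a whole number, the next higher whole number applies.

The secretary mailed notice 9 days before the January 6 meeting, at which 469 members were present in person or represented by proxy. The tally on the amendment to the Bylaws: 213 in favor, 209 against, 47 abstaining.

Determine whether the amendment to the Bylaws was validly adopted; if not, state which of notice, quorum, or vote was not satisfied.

Notice: 9 days given; 10 required. Not satisfied.
Quorum: 20% of 2,339 = 467.80, rounded up to 468; 469 present. Satisfied.
Vote: requires a majority of the votes cast (469 − 47 abstaining = 422); a majority of 422 is 212, so 212 needed; 213 in favor. Satisfied.

Invalid — notice requirement not satisfied.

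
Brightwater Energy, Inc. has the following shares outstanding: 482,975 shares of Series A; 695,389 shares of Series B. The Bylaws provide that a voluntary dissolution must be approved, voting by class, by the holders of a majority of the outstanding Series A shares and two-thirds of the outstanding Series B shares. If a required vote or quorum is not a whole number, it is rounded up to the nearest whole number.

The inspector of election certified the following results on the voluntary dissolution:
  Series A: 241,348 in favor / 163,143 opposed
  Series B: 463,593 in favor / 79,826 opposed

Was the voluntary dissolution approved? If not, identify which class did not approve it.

Not approved — the Series A shares did not give the required vote.

Series A: a majority of 482975 is 241488; 241,488 required, 241,348 in favor — not approved.
Series B: 2/3 of 695389 = 463592.67, rounded up to 463593; 463,593 required, 463,593 in favor — approved.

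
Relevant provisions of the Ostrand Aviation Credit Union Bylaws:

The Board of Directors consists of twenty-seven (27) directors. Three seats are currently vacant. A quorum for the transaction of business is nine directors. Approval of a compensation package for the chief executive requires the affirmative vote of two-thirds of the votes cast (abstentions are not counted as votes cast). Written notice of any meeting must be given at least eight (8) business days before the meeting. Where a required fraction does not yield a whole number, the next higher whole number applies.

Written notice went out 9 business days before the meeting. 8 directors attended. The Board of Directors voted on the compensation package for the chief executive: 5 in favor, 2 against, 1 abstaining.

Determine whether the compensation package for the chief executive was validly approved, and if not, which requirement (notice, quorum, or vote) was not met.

Notice: 9 business days given; 8 required (9 ≥ 8). Satisfied.
Quorum: 8 present; quorum is 9. Not satisfied.
Vote: the compensation package for the chief executive requires two-thirds of the votes cast (8 present − 1 abstaining = 7). 2/3 of 7 = 4.67, rounded up to 5, so 5 affirmative votes are needed; 5 voted in favor. Satisfied. (Moot — without a quorum no business can be validly transacted.)

Invalid — quorum requirement not satisfied.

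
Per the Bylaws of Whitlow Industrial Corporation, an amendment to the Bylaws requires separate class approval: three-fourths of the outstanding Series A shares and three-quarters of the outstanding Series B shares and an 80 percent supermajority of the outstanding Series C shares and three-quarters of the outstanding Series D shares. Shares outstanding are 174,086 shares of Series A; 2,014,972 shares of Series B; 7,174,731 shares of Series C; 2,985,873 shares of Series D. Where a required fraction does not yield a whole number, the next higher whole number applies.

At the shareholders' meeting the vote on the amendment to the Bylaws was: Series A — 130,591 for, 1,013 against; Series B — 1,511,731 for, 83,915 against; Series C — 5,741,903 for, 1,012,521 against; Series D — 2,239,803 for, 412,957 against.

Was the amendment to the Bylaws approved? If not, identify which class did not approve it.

Approved — every class gave the required vote.

Series A: 3/4 of 174086 = 130564.50, rounded up to 130565; 130,565 required, 130,591 in favor — approved.
Series B: 3/4 of 2014972 = 1511229; 1,511,229 required, 1,511,731 in favor — approved.
Series C: 4/5 of 7174731 = 5739784.80, rounded up to 5739785; 5,739,785 required, 5,741,903 in favor — approved.
Series D: 3/4 of 2985873 = 2239404.75, rounded up to 2239405; 2,239,405 required, 2,239,803 in favor — approved.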